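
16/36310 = 8/18155  =  0.00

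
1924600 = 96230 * 20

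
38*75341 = 2862958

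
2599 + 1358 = 3957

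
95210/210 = 453 + 8/21 = 453.38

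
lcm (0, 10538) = 0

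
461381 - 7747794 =-7286413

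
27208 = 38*716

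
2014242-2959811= -945569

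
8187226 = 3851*2126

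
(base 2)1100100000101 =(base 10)6405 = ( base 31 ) 6KJ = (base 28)84l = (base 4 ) 1210011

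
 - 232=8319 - 8551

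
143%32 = 15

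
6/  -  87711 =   -  1 + 29235/29237 = - 0.00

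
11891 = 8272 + 3619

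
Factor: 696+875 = 1571= 1571^1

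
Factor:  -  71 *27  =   - 3^3*71^1  =  - 1917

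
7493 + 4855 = 12348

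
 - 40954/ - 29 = 40954/29 = 1412.21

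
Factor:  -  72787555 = -5^1*157^1*92723^1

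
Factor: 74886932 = 2^2*29^1*645577^1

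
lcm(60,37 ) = 2220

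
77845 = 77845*1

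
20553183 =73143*281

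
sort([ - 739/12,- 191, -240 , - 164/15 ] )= [ - 240,- 191, - 739/12, - 164/15]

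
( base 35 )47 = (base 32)4J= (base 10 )147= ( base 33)4f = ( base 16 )93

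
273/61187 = 39/8741 = 0.00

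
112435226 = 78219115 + 34216111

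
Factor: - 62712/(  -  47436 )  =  2^1*3^1 * 13^1*59^( - 1) = 78/59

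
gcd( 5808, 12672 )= 528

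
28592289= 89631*319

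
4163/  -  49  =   - 4163/49 = - 84.96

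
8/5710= 4/2855 = 0.00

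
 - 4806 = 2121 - 6927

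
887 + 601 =1488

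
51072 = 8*6384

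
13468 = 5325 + 8143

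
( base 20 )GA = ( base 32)AA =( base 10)330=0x14a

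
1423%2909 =1423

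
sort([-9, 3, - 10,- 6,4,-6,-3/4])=[  -  10 ,- 9, - 6,-6, - 3/4,3,4]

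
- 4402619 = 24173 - 4426792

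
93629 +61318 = 154947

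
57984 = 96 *604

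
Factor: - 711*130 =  - 2^1 * 3^2*5^1*13^1 * 79^1  =  - 92430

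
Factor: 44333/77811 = 3^( - 1)*37^ (-1 )*43^1*701^( - 1 )*1031^1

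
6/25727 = 6/25727 = 0.00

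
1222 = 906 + 316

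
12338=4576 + 7762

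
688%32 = 16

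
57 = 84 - 27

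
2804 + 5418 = 8222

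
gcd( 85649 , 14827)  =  1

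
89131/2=89131/2  =  44565.50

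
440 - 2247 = -1807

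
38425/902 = 38425/902 = 42.60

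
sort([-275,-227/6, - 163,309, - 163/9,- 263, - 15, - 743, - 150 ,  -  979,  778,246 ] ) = [ - 979, - 743, - 275, - 263, - 163, - 150,-227/6, - 163/9 ,  -  15, 246, 309,778]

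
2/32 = 1/16 = 0.06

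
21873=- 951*( - 23 ) 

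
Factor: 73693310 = 2^1* 5^1* 7369331^1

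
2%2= 0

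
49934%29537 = 20397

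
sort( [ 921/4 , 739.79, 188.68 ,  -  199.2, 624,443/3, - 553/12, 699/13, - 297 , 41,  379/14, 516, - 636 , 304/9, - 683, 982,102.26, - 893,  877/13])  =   [ - 893,-683 , - 636,-297, - 199.2,  -  553/12,  379/14, 304/9,41, 699/13,877/13,102.26 , 443/3,188.68,921/4, 516,624, 739.79, 982]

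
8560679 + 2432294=10992973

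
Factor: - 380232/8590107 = -2^3*3^1*5281^1*2863369^ ( - 1) =- 126744/2863369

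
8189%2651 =236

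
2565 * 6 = 15390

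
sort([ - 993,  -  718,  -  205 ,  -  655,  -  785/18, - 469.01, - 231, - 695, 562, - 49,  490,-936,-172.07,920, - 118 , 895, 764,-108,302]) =[ - 993, - 936,-718, -695  , - 655, - 469.01, -231,-205,-172.07, - 118 , -108, -49, - 785/18 , 302 , 490, 562 , 764,895,  920 ] 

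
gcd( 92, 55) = 1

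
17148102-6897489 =10250613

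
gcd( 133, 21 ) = 7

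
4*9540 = 38160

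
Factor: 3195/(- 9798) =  - 15/46 = - 2^( - 1)*3^1*5^1*23^ ( - 1 )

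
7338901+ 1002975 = 8341876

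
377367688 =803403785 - 426036097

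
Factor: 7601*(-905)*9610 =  - 66106277050 = - 2^1*5^2*11^1*31^2*181^1  *  691^1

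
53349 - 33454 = 19895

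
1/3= 1/3 = 0.33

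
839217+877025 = 1716242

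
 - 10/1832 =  - 1 + 911/916 = - 0.01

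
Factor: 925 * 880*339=2^4*3^1*5^3 * 11^1 *37^1 * 113^1 = 275946000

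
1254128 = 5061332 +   -  3807204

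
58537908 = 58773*996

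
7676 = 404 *19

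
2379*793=1886547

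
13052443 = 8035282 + 5017161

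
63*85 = 5355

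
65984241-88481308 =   -  22497067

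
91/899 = 91/899 = 0.10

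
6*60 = 360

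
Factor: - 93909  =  -3^1*23^1*1361^1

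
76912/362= 38456/181 = 212.46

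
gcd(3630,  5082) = 726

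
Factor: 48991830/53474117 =2^1*3^1*5^1*59^1*89^1*311^1*53474117^( - 1 ) 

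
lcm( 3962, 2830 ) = 19810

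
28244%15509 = 12735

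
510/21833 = 510/21833  =  0.02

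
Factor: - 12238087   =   - 29^1*31^1*13613^1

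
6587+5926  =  12513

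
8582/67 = 8582/67=128.09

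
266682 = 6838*39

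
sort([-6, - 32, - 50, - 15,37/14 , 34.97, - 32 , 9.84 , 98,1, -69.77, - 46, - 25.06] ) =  [-69.77, - 50, - 46,  -  32, - 32, - 25.06 , - 15 , - 6 , 1,37/14,9.84 , 34.97,98 ]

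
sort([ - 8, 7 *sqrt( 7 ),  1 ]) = [ - 8, 1, 7*sqrt(7)]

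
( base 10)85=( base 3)10011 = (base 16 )55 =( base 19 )49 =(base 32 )2L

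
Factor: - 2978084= - 2^2*59^1*12619^1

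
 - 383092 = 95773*( - 4 ) 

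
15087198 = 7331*2058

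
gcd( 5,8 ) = 1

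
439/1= 439 =439.00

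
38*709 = 26942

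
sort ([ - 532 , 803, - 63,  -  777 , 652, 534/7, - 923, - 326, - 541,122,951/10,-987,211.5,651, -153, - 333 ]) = [ - 987, -923, - 777, - 541, - 532,-333,-326 , -153, - 63,534/7 , 951/10 , 122,211.5, 651,652 , 803 ] 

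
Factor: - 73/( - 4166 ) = 2^(  -  1 )*73^1*  2083^( - 1) 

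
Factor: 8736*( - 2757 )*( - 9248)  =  222739485696 =2^10*3^2*7^1*13^1*17^2*919^1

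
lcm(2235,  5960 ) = 17880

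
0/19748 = 0 = 0.00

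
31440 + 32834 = 64274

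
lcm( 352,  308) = 2464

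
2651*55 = 145805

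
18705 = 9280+9425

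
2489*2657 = 6613273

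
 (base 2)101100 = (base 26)1I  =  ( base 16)2c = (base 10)44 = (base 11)40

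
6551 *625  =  4094375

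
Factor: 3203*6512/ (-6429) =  - 20857936/6429 = - 2^4*3^( - 1) * 11^1*37^1* 2143^( - 1 )*3203^1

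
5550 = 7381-1831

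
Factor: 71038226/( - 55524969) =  - 2^1*3^(  -  2)*7^1*19^1 * 29^1*9209^1*6169441^( - 1) 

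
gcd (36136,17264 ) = 8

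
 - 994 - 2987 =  - 3981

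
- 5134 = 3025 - 8159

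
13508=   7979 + 5529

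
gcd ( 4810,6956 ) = 74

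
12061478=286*42173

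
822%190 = 62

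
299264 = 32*9352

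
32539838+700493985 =733033823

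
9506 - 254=9252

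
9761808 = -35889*( - 272)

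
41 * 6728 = 275848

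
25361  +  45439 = 70800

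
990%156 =54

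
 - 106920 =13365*(  -  8)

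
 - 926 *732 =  - 677832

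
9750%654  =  594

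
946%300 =46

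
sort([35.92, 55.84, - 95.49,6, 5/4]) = [ - 95.49, 5/4,6, 35.92 , 55.84 ] 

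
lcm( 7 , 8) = 56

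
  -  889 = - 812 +- 77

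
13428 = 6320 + 7108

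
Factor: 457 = 457^1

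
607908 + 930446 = 1538354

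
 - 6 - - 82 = 76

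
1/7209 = 1/7209 = 0.00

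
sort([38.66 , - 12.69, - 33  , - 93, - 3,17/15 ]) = [ -93, - 33, - 12.69, - 3,17/15,38.66 ] 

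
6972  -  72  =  6900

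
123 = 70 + 53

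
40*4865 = 194600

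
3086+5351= 8437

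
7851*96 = 753696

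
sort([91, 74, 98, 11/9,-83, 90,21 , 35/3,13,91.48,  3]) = [ -83, 11/9, 3,  35/3, 13,21,74, 90 , 91, 91.48,98 ]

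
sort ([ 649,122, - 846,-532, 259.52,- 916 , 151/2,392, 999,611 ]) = [  -  916, -846,- 532,151/2, 122,259.52, 392  ,  611,  649,999]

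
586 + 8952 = 9538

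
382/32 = 11 + 15/16 = 11.94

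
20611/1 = 20611 = 20611.00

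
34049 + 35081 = 69130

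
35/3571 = 35/3571 = 0.01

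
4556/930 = 2278/465 = 4.90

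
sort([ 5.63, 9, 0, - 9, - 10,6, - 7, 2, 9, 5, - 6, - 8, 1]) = [ - 10,-9, - 8, - 7, - 6, 0, 1, 2, 5, 5.63, 6 , 9 , 9]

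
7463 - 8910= -1447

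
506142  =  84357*6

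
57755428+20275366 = 78030794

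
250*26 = 6500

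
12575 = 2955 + 9620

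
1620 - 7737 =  - 6117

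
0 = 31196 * 0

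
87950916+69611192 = 157562108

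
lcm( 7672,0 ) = 0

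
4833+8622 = 13455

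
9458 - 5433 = 4025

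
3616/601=3616/601 = 6.02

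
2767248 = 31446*88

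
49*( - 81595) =-3998155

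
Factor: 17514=2^1 * 3^2*7^1*139^1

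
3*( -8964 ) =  - 26892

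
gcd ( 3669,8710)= 1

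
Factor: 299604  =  2^2 * 3^1 * 24967^1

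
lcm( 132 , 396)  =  396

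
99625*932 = 92850500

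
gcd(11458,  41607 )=1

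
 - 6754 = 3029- 9783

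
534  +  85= 619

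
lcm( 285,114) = 570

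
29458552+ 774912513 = 804371065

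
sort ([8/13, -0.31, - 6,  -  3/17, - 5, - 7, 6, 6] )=[ - 7,-6,-5, - 0.31,-3/17, 8/13,6, 6 ] 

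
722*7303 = 5272766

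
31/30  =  31/30 = 1.03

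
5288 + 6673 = 11961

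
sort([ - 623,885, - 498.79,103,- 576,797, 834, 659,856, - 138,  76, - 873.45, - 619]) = [ - 873.45, - 623, - 619, - 576, - 498.79, - 138  ,  76,103,659, 797,834,856,885 ] 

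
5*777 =3885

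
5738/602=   9 + 160/301= 9.53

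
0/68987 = 0=0.00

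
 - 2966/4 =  - 742+1/2 = - 741.50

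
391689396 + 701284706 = 1092974102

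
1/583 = 1/583 = 0.00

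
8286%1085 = 691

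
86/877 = 86/877 = 0.10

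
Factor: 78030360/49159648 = 2^( - 2) * 3^2*5^1*17^(  -  1)*23^( - 1)*3929^( - 1 ) * 216751^1 = 9753795/6144956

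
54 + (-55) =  - 1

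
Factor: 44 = 2^2*11^1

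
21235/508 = 41  +  407/508 = 41.80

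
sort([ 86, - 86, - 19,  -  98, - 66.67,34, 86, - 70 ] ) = [ - 98, - 86 ,-70 , - 66.67, - 19, 34, 86 , 86 ] 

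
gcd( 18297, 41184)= 9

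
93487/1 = 93487 = 93487.00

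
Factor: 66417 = 3^1*13^2*131^1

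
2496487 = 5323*469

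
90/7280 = 9/728=   0.01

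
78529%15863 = 15077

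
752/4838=376/2419 = 0.16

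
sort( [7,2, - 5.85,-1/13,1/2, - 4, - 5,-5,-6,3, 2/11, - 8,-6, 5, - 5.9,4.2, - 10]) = [-10,- 8 ,-6, - 6, - 5.9,  -  5.85, - 5, - 5, - 4 ,-1/13,2/11, 1/2,2,3,4.2 , 5,7]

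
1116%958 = 158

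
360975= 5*72195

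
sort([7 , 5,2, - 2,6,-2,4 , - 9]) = [-9, - 2,- 2, 2,4, 5, 6  ,  7 ]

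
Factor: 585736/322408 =191^(-1 )*347^1=347/191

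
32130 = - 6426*(- 5) 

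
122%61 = 0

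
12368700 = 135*91620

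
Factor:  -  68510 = -2^1*5^1*13^1*17^1 * 31^1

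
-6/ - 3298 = 3/1649 = 0.00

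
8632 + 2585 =11217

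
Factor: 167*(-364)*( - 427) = 2^2*7^2*13^1*61^1*167^1 =25956476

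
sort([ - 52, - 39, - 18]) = [ - 52, - 39, -18] 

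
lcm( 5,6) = 30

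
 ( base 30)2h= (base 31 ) 2f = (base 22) 3b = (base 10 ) 77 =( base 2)1001101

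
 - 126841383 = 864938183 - 991779566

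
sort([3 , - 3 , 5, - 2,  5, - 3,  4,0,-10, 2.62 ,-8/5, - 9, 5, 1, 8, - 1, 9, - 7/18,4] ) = [ - 10, - 9, - 3,  -  3 , - 2, - 8/5 , - 1 , - 7/18, 0, 1,2.62,3, 4, 4,  5,5, 5,8,9 ]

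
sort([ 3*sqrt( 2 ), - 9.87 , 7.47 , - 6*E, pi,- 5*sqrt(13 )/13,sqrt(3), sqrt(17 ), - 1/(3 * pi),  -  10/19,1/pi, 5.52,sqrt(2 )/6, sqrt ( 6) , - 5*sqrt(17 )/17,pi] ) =[ - 6*E, - 9.87, - 5*sqrt(13) /13, - 5*sqrt(17) /17, - 10/19 , - 1/( 3*pi ), sqrt(2)/6,  1/pi, sqrt(3),sqrt( 6) , pi,pi , sqrt( 17),3*sqrt(2), 5.52,7.47]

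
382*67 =25594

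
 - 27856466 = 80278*( - 347)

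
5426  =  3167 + 2259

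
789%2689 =789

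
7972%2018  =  1918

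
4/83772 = 1/20943 = 0.00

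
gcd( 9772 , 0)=9772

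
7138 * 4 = 28552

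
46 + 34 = 80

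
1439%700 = 39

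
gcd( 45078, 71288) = 2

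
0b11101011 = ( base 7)454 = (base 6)1031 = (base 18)D1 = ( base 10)235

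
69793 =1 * 69793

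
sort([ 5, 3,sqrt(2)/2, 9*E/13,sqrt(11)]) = [ sqrt (2)/2,9*E/13,3,sqrt ( 11), 5 ] 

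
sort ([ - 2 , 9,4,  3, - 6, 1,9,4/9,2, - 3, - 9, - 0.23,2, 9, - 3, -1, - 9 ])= [ - 9, - 9, - 6, - 3, - 3 , - 2, - 1, - 0.23,  4/9,1,2,2, 3,4 , 9,9,  9]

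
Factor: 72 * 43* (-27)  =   - 83592 = - 2^3* 3^5*43^1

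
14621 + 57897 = 72518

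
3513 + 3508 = 7021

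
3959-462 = 3497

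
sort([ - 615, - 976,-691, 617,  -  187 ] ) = [ - 976, - 691,  -  615, - 187, 617 ] 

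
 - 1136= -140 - 996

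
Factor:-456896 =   -  2^6*11^2*59^1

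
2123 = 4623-2500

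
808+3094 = 3902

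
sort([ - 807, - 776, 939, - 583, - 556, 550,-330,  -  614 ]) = [ - 807, - 776, - 614, - 583, - 556, - 330,550, 939]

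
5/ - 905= - 1/181=- 0.01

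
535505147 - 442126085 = 93379062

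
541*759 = 410619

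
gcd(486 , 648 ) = 162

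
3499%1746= 7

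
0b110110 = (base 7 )105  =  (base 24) 26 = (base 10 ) 54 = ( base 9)60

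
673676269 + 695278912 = 1368955181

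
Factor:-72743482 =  - 2^1*7^1* 5195963^1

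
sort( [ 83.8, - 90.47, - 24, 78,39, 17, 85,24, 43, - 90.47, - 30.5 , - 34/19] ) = [ - 90.47,-90.47 , - 30.5,  -  24, - 34/19,  17,24,39,43, 78, 83.8,85]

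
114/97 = 1 + 17/97 =1.18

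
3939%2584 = 1355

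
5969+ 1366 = 7335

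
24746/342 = 72 + 61/171 = 72.36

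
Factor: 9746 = 2^1*11^1*443^1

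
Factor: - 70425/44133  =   - 75/47=- 3^1*5^2*47^( - 1)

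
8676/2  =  4338= 4338.00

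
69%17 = 1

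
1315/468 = 2 + 379/468 = 2.81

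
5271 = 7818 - 2547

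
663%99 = 69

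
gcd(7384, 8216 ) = 104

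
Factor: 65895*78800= 2^4*3^1*5^3*23^1*191^1  *197^1 = 5192526000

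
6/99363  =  2/33121 = 0.00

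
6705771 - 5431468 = 1274303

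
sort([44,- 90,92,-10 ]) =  [ - 90, - 10,44,92] 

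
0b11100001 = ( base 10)225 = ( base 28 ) 81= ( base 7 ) 441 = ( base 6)1013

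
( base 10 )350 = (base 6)1342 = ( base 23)f5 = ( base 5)2400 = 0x15e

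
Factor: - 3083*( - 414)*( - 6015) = - 7677317430 = - 2^1*3^3*5^1 * 23^1 * 401^1 * 3083^1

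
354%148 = 58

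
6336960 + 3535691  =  9872651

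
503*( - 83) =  - 41749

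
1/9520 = 1/9520 = 0.00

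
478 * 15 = 7170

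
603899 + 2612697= 3216596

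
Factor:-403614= - 2^1*3^2  *  17^1*1319^1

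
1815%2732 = 1815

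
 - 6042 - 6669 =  - 12711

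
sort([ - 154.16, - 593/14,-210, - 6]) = [ - 210, - 154.16, - 593/14, - 6]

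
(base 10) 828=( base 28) 11G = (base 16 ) 33C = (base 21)1I9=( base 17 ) 2EC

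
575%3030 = 575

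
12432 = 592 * 21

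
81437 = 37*2201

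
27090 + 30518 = 57608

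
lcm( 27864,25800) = 696600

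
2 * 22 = 44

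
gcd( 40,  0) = 40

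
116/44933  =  116/44933 = 0.00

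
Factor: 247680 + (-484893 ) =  - 237213 = - 3^2*26357^1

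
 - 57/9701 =-1 +9644/9701 = - 0.01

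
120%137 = 120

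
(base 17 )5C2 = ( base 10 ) 1651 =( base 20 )42B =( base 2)11001110011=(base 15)751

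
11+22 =33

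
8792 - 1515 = 7277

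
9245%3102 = 3041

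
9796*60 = 587760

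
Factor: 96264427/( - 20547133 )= - 7^1*29^1*71^1*1997^( - 1)*6679^1*10289^(-1)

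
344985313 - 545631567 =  - 200646254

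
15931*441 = 7025571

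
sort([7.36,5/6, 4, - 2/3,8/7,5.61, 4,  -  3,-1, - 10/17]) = [ - 3, - 1,  -  2/3, - 10/17,5/6,8/7, 4,4,5.61,7.36 ]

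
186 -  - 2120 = 2306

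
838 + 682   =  1520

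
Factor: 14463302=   2^1*7^1*809^1 *1277^1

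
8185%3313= 1559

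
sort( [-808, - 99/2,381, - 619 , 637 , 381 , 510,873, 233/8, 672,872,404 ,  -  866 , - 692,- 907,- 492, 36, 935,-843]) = [ - 907,-866,- 843,- 808,-692, - 619, - 492 , - 99/2, 233/8,36,381,381,404, 510,637, 672,  872,873,935] 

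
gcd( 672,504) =168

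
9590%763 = 434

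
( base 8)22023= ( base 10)9235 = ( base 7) 35632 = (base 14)3519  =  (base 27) CI1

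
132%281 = 132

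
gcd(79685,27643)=1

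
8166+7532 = 15698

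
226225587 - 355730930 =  - 129505343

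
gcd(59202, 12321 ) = 9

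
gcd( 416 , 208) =208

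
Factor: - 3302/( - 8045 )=2^1*5^( - 1) *13^1*127^1*1609^( - 1)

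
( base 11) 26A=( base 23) dj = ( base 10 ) 318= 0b100111110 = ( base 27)bl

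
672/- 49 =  - 96/7=- 13.71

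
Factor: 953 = 953^1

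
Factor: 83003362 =2^1*13^1*19^1*168023^1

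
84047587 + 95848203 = 179895790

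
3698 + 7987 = 11685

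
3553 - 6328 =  - 2775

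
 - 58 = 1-59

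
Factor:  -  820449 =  -3^4*7^1 * 1447^1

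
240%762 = 240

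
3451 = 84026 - 80575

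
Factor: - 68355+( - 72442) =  - 140797^1 = -  140797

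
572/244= 2 + 21/61= 2.34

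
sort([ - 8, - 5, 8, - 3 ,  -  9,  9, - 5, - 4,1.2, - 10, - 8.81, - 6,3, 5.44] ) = [ - 10 , - 9, - 8.81,-8 , - 6, - 5, - 5,  -  4, - 3, 1.2,3,5.44, 8,9]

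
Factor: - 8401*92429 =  - 776496029 = - 17^1*31^1 * 271^1 * 5437^1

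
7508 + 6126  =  13634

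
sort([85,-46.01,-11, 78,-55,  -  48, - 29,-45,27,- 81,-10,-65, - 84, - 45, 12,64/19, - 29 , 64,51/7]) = [  -  84,-81, - 65,-55, - 48, - 46.01, - 45, - 45,-29,-29, - 11, - 10,64/19,51/7,12,27, 64 , 78,85 ]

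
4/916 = 1/229= 0.00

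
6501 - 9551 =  - 3050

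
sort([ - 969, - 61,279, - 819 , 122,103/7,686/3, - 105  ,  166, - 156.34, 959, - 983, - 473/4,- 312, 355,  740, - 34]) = [ - 983, - 969, - 819 , - 312, - 156.34, -473/4, - 105, - 61, - 34,103/7, 122,166,686/3,279,355,740,959]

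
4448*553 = 2459744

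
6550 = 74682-68132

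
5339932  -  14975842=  - 9635910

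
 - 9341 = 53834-63175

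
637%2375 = 637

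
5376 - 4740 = 636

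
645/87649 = 645/87649 = 0.01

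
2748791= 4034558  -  1285767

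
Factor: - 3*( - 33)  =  3^2*11^1=99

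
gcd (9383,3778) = 1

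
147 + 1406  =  1553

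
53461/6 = 8910+1/6 = 8910.17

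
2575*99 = 254925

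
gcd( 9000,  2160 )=360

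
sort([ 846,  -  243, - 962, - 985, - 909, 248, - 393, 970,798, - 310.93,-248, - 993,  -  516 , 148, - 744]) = [-993, - 985, - 962, - 909, - 744,  -  516, - 393, - 310.93, - 248, - 243,148,248,798, 846, 970] 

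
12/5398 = 6/2699 = 0.00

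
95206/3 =31735 + 1/3=31735.33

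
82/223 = 82/223 = 0.37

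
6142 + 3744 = 9886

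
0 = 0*171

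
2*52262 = 104524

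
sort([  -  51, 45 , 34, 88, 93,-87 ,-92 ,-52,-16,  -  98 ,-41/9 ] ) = [ - 98, - 92 ,  -  87,-52 ,-51, - 16, - 41/9,34,45, 88, 93 ]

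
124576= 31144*4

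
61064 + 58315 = 119379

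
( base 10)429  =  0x1ad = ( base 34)cl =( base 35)C9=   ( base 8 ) 655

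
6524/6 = 1087 + 1/3 = 1087.33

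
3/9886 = 3/9886 =0.00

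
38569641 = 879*43879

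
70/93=70/93 = 0.75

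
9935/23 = 431 + 22/23 = 431.96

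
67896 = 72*943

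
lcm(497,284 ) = 1988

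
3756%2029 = 1727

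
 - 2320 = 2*( - 1160)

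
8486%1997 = 498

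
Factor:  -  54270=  - 2^1*3^4*5^1 * 67^1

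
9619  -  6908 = 2711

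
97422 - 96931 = 491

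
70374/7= 70374/7=10053.43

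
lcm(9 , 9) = 9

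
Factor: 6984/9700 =2^1 * 3^2 * 5^( - 2) = 18/25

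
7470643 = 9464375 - 1993732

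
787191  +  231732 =1018923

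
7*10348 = 72436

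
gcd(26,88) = 2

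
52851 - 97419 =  - 44568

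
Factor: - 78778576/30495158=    - 39389288/15247579 = - 2^3 * 167^1*193^(-1)*199^( - 1)*397^( - 1 )*29483^1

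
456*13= 5928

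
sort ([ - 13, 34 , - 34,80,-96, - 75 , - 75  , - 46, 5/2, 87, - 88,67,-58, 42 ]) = [ - 96, - 88,-75, - 75, - 58,-46, -34,- 13, 5/2, 34,42, 67,80, 87]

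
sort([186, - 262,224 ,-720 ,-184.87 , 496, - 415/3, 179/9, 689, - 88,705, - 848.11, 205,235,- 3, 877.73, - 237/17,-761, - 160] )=[-848.11,- 761 , - 720, -262, - 184.87,  -  160,-415/3,-88, - 237/17 , - 3,179/9, 186, 205, 224,235, 496, 689,705,877.73 ]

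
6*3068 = 18408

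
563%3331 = 563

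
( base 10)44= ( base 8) 54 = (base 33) 1b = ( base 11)40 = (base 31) 1d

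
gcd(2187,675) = 27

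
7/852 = 7/852 = 0.01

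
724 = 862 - 138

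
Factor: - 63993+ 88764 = 24771=3^1*23^1*359^1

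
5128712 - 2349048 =2779664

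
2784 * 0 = 0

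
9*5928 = 53352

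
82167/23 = 3572 + 11/23 = 3572.48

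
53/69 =53/69   =  0.77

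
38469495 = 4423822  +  34045673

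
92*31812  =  2926704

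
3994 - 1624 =2370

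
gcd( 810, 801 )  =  9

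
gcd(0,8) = 8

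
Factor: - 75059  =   -47^1*1597^1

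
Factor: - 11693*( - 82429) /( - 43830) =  - 963842297/43830 = - 2^( - 1)*3^( - 2)*5^( - 1 )*11^1*31^1*487^(-1)*1063^1*2659^1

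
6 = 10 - 4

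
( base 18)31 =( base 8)67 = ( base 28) 1R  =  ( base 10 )55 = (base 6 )131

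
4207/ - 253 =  - 4207/253=- 16.63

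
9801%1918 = 211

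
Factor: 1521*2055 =3^3 * 5^1*13^2*137^1 = 3125655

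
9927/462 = 21 + 75/154  =  21.49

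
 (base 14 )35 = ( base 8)57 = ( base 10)47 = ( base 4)233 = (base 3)1202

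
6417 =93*69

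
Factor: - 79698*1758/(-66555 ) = 15567676/7395 = 2^2*3^( - 1)*5^( - 1 )*17^( - 1 )*29^( - 1)*37^1*293^1*359^1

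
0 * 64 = 0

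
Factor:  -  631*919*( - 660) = 382726740 = 2^2*3^1* 5^1*11^1*631^1*919^1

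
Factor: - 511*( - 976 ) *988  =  2^6*7^1*13^1*19^1*61^1*73^1 = 492751168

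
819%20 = 19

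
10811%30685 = 10811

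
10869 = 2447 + 8422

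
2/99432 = 1/49716 =0.00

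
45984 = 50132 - 4148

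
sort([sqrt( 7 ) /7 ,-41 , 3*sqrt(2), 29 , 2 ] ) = [-41,sqrt( 7)/7,2, 3*sqrt(2),29 ] 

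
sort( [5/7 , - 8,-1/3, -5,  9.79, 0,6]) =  [  -  8 ,  -  5,-1/3,0,  5/7,6 , 9.79]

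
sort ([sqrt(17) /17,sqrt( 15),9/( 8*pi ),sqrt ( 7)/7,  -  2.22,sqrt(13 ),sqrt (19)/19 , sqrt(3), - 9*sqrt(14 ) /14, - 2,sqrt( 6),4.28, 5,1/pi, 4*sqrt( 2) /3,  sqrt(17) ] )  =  [-9*sqrt ( 14 )/14,- 2.22, -2,sqrt(19 )/19 , sqrt(17)/17,1/pi, 9/(8*pi),sqrt(7)/7,sqrt( 3), 4*  sqrt(2)/3,  sqrt( 6),sqrt( 13),  sqrt ( 15), sqrt( 17),4.28,5] 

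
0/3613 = 0 = 0.00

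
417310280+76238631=493548911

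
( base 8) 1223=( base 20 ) 1cj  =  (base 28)nf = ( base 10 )659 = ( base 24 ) 13b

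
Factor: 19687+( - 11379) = 2^2 * 31^1* 67^1  =  8308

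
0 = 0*6817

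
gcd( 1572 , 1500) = 12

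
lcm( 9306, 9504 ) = 446688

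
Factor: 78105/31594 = 2^( - 1 ) * 3^1  *  5^1* 41^1*127^1*15797^( - 1) 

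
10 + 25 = 35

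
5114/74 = 69+4/37 = 69.11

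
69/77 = 69/77 = 0.90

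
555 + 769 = 1324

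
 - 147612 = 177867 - 325479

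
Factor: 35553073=1951^1 *18223^1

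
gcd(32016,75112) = 8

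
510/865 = 102/173 = 0.59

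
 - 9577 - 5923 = -15500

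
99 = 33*3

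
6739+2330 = 9069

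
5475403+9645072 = 15120475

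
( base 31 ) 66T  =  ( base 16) 175d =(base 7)23303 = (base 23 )B71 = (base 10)5981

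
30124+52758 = 82882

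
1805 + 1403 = 3208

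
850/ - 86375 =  - 34/3455 = - 0.01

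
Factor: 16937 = 16937^1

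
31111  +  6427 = 37538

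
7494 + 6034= 13528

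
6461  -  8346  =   - 1885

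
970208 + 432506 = 1402714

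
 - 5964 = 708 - 6672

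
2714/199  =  2714/199 = 13.64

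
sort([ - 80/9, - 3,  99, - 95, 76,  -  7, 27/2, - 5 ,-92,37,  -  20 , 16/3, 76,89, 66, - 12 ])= [-95, - 92,-20,- 12, - 80/9, - 7, - 5, - 3, 16/3, 27/2, 37, 66, 76,76, 89, 99 ] 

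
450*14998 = 6749100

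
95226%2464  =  1594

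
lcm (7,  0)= 0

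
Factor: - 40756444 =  - 2^2 * 19^1 * 31^1 * 17299^1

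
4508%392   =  196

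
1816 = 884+932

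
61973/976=63+485/976 = 63.50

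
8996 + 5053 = 14049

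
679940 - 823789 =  - 143849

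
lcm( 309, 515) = 1545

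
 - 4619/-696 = 4619/696 = 6.64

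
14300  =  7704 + 6596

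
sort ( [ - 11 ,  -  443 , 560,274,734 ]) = [ - 443, - 11, 274, 560, 734]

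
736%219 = 79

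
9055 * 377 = 3413735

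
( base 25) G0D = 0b10011100011101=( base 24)H95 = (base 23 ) il8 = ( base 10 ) 10013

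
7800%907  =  544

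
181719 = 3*60573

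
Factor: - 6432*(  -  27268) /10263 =2^7*  11^( - 1)*17^1*67^1*311^( - 1 )*401^1=58462592/3421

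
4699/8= 587 + 3/8= 587.38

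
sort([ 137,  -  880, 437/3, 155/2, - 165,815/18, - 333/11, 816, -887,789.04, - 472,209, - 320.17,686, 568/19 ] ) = [  -  887, - 880, - 472, -320.17 , - 165, - 333/11, 568/19,815/18, 155/2,137,  437/3 , 209, 686,  789.04, 816] 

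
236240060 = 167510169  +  68729891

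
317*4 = 1268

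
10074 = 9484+590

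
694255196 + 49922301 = 744177497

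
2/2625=2/2625 = 0.00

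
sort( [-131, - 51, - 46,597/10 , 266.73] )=[ - 131,- 51, - 46, 597/10,266.73]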